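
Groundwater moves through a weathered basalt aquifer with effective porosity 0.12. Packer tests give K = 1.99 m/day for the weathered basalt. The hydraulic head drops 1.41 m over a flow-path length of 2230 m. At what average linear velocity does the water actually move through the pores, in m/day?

0.0105

Hydraulic gradient i = Δh / L = 1.41 / 2230 = 0.0006323.
Darcy flux q = K · i = 1.990 × 0.0006323 = 0.001258 m/day.
Seepage velocity v = q / n_e = 0.001258 / 0.12 = 0.01049 m/day.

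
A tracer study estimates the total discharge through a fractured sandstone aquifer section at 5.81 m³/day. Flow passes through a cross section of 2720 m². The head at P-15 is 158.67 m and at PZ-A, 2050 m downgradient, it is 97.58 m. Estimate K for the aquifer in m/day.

0.0717

Hydraulic gradient i = (158.67 − 97.58) / 2050 = 61.09 / 2050 = 0.02980.
From Q = K·A·i, K = Q / (A·i) = 5.81 / (2720 × 0.02980) = 0.07168 m/day.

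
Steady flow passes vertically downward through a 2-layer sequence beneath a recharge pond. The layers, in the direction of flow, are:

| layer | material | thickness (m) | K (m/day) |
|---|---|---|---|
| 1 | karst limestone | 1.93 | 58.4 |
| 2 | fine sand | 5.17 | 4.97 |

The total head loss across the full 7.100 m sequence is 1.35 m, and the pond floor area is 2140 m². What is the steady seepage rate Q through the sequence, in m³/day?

2690

Flow is perpendicular to layering, so the layers act in series and the equivalent K is the thickness-weighted harmonic mean.
Total thickness L = 1.93 + 5.17 = 7.100 m.
Σ(b_i/K_i) = 1.93/58.4 + 5.17/4.97 = 1.073 d.
K_eq = L / Σ(b_i/K_i) = 7.100 / 1.073 = 6.615 m/day.
Q = K_eq · A · (Δh/L) = 6.615 × 2140 × (1.35/7.100) = 2692 m³/day.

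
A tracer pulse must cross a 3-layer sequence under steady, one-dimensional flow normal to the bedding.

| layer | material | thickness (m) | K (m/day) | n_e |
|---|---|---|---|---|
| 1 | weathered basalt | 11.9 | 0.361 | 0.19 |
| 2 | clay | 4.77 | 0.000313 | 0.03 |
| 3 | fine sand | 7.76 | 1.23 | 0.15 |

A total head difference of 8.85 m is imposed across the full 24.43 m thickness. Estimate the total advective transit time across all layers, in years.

16.9

With flow normal to the layers, continuity requires the same specific discharge q through every layer.
Σ(b_i/K_i) = 11.9/0.361 + 4.77/0.000313 + 7.76/1.23 = 15279 d.
q = Δh / Σ(b_i/K_i) = 8.85 / 15279 = 0.0005792 m/day.
In each layer the seepage velocity is v_i = q/n_i, so the layer transit time is t_i = b_i·n_i / q:
  layer 1 (weathered basalt): t_1 = 11.9 × 0.19 / 0.0005792 = 3903 d
  layer 2 (clay): t_2 = 4.77 × 0.03 / 0.0005792 = 247.1 d
  layer 3 (fine sand): t_3 = 7.76 × 0.15 / 0.0005792 = 2010 d
Total t = Σ t_i = 6160 days = 16.87 years.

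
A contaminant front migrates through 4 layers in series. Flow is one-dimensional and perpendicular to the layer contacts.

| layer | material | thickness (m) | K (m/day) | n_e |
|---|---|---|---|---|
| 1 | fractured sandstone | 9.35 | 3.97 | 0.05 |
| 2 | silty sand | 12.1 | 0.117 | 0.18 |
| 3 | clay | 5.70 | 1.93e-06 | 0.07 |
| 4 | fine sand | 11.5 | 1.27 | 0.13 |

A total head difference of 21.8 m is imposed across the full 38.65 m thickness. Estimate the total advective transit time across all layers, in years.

With flow normal to the layers, continuity requires the same specific discharge q through every layer.
Σ(b_i/K_i) = 9.35/3.97 + 12.1/0.117 + 5.70/1.93e-06 + 11.5/1.27 = 2.953e+06 d.
q = Δh / Σ(b_i/K_i) = 21.8 / 2.953e+06 = 7.381e-06 m/day.
In each layer the seepage velocity is v_i = q/n_i, so the layer transit time is t_i = b_i·n_i / q:
  layer 1 (fractured sandstone): t_1 = 9.35 × 0.05 / 7.381e-06 = 63337 d
  layer 2 (silty sand): t_2 = 12.1 × 0.18 / 7.381e-06 = 2.951e+05 d
  layer 3 (clay): t_3 = 5.70 × 0.07 / 7.381e-06 = 54057 d
  layer 4 (fine sand): t_4 = 11.5 × 0.13 / 7.381e-06 = 2.025e+05 d
Total t = Σ t_i = 6.150e+05 days = 1684 years.

1680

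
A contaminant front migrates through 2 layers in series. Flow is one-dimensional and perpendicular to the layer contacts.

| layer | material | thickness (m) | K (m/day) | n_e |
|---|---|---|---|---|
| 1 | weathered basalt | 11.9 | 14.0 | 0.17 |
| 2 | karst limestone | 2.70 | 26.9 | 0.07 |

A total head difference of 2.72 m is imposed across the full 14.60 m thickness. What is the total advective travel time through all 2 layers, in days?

0.773

With flow normal to the layers, continuity requires the same specific discharge q through every layer.
Σ(b_i/K_i) = 11.9/14.0 + 2.70/26.9 = 0.9504 d.
q = Δh / Σ(b_i/K_i) = 2.72 / 0.9504 = 2.862 m/day.
In each layer the seepage velocity is v_i = q/n_i, so the layer transit time is t_i = b_i·n_i / q:
  layer 1 (weathered basalt): t_1 = 11.9 × 0.17 / 2.862 = 0.7068 d
  layer 2 (karst limestone): t_2 = 2.70 × 0.07 / 2.862 = 0.06604 d
Total t = Σ t_i = 0.7729 days.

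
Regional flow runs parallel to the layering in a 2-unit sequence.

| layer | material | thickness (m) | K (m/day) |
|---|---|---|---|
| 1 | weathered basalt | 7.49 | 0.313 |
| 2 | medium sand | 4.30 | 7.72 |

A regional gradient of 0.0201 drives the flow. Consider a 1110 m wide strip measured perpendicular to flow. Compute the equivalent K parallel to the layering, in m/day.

3.01

Flow is parallel to layering, so each bed carries its own Darcy discharge and the transmissivities add.
Σ(K_i·b_i) = 0.313×7.49 + 7.72×4.30 = 35.54 m²/day.
Total thickness b = 11.79 m, so K_eq = Σ(K_i·b_i)/b = 3.014 m/day.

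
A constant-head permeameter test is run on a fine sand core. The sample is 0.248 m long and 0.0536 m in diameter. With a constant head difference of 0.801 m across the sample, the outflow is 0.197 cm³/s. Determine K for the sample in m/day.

2.34

Cross-sectional area A = π·(d/2)² = π × (0.0536/2)² = 0.002256 m².
Convert discharge: 0.197 cm³/s = 1.970e-07 m³/s.
Darcy's law rearranged: K = Q·L / (A·Δh) = 1.970e-07 × 0.248 / (0.002256 × 0.801) = 2.703e-05 m/s = 2.335 m/day.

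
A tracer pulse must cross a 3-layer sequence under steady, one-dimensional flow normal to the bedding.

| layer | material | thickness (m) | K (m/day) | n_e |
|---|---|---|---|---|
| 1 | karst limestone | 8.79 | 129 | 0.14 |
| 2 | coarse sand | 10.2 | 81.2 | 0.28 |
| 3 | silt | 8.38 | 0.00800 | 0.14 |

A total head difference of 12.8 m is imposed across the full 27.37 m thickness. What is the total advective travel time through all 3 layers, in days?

With flow normal to the layers, continuity requires the same specific discharge q through every layer.
Σ(b_i/K_i) = 8.79/129 + 10.2/81.2 + 8.38/0.00800 = 1048 d.
q = Δh / Σ(b_i/K_i) = 12.8 / 1048 = 0.01222 m/day.
In each layer the seepage velocity is v_i = q/n_i, so the layer transit time is t_i = b_i·n_i / q:
  layer 1 (karst limestone): t_1 = 8.79 × 0.14 / 0.01222 = 100.7 d
  layer 2 (coarse sand): t_2 = 10.2 × 0.28 / 0.01222 = 233.8 d
  layer 3 (silt): t_3 = 8.38 × 0.14 / 0.01222 = 96.03 d
Total t = Σ t_i = 430.5 days.

431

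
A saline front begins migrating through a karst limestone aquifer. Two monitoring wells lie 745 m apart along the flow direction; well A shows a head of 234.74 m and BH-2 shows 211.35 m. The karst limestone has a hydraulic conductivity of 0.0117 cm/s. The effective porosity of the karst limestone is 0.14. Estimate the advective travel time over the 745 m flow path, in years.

Convert K: 0.0117 cm/s × 864 = 10.11 m/day.
Hydraulic gradient i = (234.74 − 211.35) / 745 = 23.39 / 745 = 0.03140.
Darcy flux q = K · i = 10.11 × 0.03140 = 0.3174 m/day.
Seepage velocity v = q / n_e = 0.3174 / 0.14 = 2.267 m/day.
Travel time t = L / v = 745 / 2.267 = 328.6 days = 0.8997 years.

0.900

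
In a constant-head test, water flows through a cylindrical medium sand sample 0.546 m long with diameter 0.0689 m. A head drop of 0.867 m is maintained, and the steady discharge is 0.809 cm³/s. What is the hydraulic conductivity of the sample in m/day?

Cross-sectional area A = π·(d/2)² = π × (0.0689/2)² = 0.003728 m².
Convert discharge: 0.809 cm³/s = 8.090e-07 m³/s.
Darcy's law rearranged: K = Q·L / (A·Δh) = 8.090e-07 × 0.546 / (0.003728 × 0.867) = 0.0001366 m/s = 11.81 m/day.

11.8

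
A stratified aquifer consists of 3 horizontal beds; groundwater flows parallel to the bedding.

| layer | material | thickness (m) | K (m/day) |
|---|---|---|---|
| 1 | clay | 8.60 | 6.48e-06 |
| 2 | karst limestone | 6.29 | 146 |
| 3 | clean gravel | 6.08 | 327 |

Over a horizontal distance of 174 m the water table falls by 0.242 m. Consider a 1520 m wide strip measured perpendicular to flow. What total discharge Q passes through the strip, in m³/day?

Flow is parallel to layering, so each bed carries its own Darcy discharge and the transmissivities add.
Σ(K_i·b_i) = 6.48e-06×8.60 + 146×6.29 + 327×6.08 = 2907 m²/day.
Hydraulic gradient i = Δh / L = 0.242 / 174 = 0.001391.
Q = Σ(K_i·b_i) · W · i = 2907 × 1520 × 0.001391 = 6144 m³/day.

6140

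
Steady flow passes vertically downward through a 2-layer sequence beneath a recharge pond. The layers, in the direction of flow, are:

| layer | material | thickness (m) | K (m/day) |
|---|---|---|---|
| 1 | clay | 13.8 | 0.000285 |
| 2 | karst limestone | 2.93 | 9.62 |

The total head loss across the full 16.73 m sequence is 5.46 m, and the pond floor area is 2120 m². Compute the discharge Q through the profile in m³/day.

0.239

Flow is perpendicular to layering, so the layers act in series and the equivalent K is the thickness-weighted harmonic mean.
Total thickness L = 13.8 + 2.93 = 16.73 m.
Σ(b_i/K_i) = 13.8/0.000285 + 2.93/9.62 = 48421 d.
K_eq = L / Σ(b_i/K_i) = 16.73 / 48421 = 0.0003455 m/day.
Q = K_eq · A · (Δh/L) = 0.0003455 × 2120 × (5.46/16.73) = 0.2391 m³/day.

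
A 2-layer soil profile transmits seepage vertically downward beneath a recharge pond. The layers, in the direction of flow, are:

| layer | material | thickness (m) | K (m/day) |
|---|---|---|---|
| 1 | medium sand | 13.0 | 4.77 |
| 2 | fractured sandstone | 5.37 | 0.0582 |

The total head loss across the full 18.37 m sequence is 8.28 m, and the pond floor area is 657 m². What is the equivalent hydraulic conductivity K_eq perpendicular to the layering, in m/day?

0.193

Flow is perpendicular to layering, so the layers act in series and the equivalent K is the thickness-weighted harmonic mean.
Total thickness L = 13.0 + 5.37 = 18.37 m.
Σ(b_i/K_i) = 13.0/4.77 + 5.37/0.0582 = 94.99 d.
K_eq = L / Σ(b_i/K_i) = 18.37 / 94.99 = 0.1934 m/day.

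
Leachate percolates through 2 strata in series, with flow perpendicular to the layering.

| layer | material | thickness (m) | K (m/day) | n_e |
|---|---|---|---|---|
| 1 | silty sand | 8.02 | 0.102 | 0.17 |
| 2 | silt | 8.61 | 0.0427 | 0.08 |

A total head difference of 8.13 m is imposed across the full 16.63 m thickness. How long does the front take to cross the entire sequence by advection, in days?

70.7

With flow normal to the layers, continuity requires the same specific discharge q through every layer.
Σ(b_i/K_i) = 8.02/0.102 + 8.61/0.0427 = 280.3 d.
q = Δh / Σ(b_i/K_i) = 8.13 / 280.3 = 0.02901 m/day.
In each layer the seepage velocity is v_i = q/n_i, so the layer transit time is t_i = b_i·n_i / q:
  layer 1 (silty sand): t_1 = 8.02 × 0.17 / 0.02901 = 47.00 d
  layer 2 (silt): t_2 = 8.61 × 0.08 / 0.02901 = 23.75 d
Total t = Σ t_i = 70.75 days.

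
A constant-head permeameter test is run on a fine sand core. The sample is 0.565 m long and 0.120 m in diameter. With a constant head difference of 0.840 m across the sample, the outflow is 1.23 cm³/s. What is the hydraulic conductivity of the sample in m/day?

6.32

Cross-sectional area A = π·(d/2)² = π × (0.120/2)² = 0.01131 m².
Convert discharge: 1.23 cm³/s = 1.230e-06 m³/s.
Darcy's law rearranged: K = Q·L / (A·Δh) = 1.230e-06 × 0.565 / (0.01131 × 0.840) = 7.315e-05 m/s = 6.320 m/day.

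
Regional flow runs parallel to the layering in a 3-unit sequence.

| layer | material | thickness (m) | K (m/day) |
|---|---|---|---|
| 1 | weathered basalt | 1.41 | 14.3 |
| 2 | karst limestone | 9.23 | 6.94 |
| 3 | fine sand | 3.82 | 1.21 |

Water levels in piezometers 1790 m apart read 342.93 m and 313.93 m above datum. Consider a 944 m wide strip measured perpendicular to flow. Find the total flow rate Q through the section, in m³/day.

1360

Flow is parallel to layering, so each bed carries its own Darcy discharge and the transmissivities add.
Σ(K_i·b_i) = 14.3×1.41 + 6.94×9.23 + 1.21×3.82 = 88.84 m²/day.
Hydraulic gradient i = (342.93 − 313.93) / 1790 = 29 / 1790 = 0.01620.
Q = Σ(K_i·b_i) · W · i = 88.84 × 944 × 0.01620 = 1359 m³/day.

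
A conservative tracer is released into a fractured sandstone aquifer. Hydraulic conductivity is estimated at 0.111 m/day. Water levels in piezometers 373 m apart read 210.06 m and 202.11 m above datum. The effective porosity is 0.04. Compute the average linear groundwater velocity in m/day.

0.0591

Hydraulic gradient i = (210.06 − 202.11) / 373 = 7.95 / 373 = 0.02131.
Darcy flux q = K · i = 0.1110 × 0.02131 = 0.002366 m/day.
Seepage velocity v = q / n_e = 0.002366 / 0.04 = 0.05915 m/day.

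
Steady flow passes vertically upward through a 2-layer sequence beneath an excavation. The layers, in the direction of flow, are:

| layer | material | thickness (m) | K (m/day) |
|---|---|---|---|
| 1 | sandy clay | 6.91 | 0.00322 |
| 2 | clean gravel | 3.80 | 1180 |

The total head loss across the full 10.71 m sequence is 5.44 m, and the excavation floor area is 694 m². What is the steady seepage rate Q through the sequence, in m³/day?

1.76

Flow is perpendicular to layering, so the layers act in series and the equivalent K is the thickness-weighted harmonic mean.
Total thickness L = 6.91 + 3.80 = 10.71 m.
Σ(b_i/K_i) = 6.91/0.00322 + 3.80/1180 = 2146 d.
K_eq = L / Σ(b_i/K_i) = 10.71 / 2146 = 0.004991 m/day.
Q = K_eq · A · (Δh/L) = 0.004991 × 694 × (5.44/10.71) = 1.759 m³/day.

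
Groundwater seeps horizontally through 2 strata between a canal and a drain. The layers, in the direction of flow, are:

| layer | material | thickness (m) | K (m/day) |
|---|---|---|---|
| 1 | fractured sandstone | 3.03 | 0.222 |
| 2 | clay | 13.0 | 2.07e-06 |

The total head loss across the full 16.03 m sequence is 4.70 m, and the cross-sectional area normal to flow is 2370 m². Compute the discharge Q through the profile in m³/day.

0.00177

Flow is perpendicular to layering, so the layers act in series and the equivalent K is the thickness-weighted harmonic mean.
Total thickness L = 3.03 + 13.0 = 16.03 m.
Σ(b_i/K_i) = 3.03/0.222 + 13.0/2.07e-06 = 6.280e+06 d.
K_eq = L / Σ(b_i/K_i) = 16.03 / 6.280e+06 = 2.552e-06 m/day.
Q = K_eq · A · (Δh/L) = 2.552e-06 × 2370 × (4.70/16.03) = 0.001774 m³/day.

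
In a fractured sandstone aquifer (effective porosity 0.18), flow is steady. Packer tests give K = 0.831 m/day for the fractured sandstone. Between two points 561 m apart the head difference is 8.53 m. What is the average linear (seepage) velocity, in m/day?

Hydraulic gradient i = Δh / L = 8.53 / 561 = 0.01520.
Darcy flux q = K · i = 0.8310 × 0.01520 = 0.01264 m/day.
Seepage velocity v = q / n_e = 0.01264 / 0.18 = 0.07020 m/day.

0.0702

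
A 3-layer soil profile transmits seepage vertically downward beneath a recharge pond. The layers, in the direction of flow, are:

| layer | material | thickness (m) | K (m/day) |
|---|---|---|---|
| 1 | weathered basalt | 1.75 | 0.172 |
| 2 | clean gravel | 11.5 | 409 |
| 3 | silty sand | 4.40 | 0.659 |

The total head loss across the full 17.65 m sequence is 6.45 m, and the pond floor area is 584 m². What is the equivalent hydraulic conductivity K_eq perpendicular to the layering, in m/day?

Flow is perpendicular to layering, so the layers act in series and the equivalent K is the thickness-weighted harmonic mean.
Total thickness L = 1.75 + 11.5 + 4.40 = 17.65 m.
Σ(b_i/K_i) = 1.75/0.172 + 11.5/409 + 4.40/0.659 = 16.88 d.
K_eq = L / Σ(b_i/K_i) = 17.65 / 16.88 = 1.046 m/day.

1.05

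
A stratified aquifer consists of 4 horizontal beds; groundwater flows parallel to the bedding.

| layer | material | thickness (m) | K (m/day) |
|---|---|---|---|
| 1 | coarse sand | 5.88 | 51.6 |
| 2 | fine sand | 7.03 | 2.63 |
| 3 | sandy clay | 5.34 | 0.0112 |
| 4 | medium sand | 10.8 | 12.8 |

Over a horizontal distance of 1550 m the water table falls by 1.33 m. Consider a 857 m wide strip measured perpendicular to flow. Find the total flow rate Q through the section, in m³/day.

338

Flow is parallel to layering, so each bed carries its own Darcy discharge and the transmissivities add.
Σ(K_i·b_i) = 51.6×5.88 + 2.63×7.03 + 0.0112×5.34 + 12.8×10.8 = 460.2 m²/day.
Hydraulic gradient i = Δh / L = 1.33 / 1550 = 0.0008581.
Q = Σ(K_i·b_i) · W · i = 460.2 × 857 × 0.0008581 = 338.4 m³/day.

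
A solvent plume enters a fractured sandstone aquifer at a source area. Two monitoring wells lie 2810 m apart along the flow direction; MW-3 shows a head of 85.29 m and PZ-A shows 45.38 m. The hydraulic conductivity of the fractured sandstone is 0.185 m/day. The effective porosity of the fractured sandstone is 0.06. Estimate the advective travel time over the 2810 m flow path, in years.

Hydraulic gradient i = (85.29 − 45.38) / 2810 = 39.91 / 2810 = 0.01420.
Darcy flux q = K · i = 0.1850 × 0.01420 = 0.002628 m/day.
Seepage velocity v = q / n_e = 0.002628 / 0.06 = 0.04379 m/day.
Travel time t = L / v = 2810 / 0.04379 = 64167 days = 175.7 years.

176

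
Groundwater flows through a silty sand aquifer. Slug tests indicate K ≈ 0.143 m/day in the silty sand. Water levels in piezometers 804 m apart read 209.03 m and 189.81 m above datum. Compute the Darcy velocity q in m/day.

0.00342

Hydraulic gradient i = (209.03 − 189.81) / 804 = 19.22 / 804 = 0.02391.
Specific discharge q = K · i = 0.1430 × 0.02391 = 0.003418 m/day.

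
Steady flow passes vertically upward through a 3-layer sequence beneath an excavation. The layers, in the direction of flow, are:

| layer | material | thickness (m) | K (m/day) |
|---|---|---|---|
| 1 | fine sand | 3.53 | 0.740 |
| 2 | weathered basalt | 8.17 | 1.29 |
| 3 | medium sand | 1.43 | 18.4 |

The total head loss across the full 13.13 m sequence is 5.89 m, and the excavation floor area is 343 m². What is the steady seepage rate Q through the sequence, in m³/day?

181

Flow is perpendicular to layering, so the layers act in series and the equivalent K is the thickness-weighted harmonic mean.
Total thickness L = 3.53 + 8.17 + 1.43 = 13.13 m.
Σ(b_i/K_i) = 3.53/0.740 + 8.17/1.29 + 1.43/18.4 = 11.18 d.
K_eq = L / Σ(b_i/K_i) = 13.13 / 11.18 = 1.174 m/day.
Q = K_eq · A · (Δh/L) = 1.174 × 343 × (5.89/13.13) = 180.7 m³/day.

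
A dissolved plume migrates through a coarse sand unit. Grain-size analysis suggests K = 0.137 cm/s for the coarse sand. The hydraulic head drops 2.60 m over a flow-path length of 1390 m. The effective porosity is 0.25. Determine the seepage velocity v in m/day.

Convert K: 0.137 cm/s × 864 = 118.4 m/day.
Hydraulic gradient i = Δh / L = 2.60 / 1390 = 0.001871.
Darcy flux q = K · i = 118.4 × 0.001871 = 0.2214 m/day.
Seepage velocity v = q / n_e = 0.2214 / 0.25 = 0.8856 m/day.

0.886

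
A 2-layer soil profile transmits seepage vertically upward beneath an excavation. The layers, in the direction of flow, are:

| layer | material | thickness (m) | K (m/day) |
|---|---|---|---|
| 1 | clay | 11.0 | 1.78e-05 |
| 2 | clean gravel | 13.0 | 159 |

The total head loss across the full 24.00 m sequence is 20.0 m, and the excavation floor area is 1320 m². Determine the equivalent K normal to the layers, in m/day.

Flow is perpendicular to layering, so the layers act in series and the equivalent K is the thickness-weighted harmonic mean.
Total thickness L = 11.0 + 13.0 = 24.00 m.
Σ(b_i/K_i) = 11.0/1.78e-05 + 13.0/159 = 6.180e+05 d.
K_eq = L / Σ(b_i/K_i) = 24.00 / 6.180e+05 = 3.884e-05 m/day.

3.88e-05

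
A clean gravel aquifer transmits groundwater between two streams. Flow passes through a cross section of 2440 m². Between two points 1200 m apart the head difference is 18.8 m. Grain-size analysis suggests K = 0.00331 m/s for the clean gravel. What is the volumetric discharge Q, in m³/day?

Convert K: 0.00331 m/s × 86400 = 286.0 m/day.
Hydraulic gradient i = Δh / L = 18.8 / 1200 = 0.01567.
Darcy's law: Q = K · A · i = 286.0 × 2440 × 0.01567 = 10932 m³/day.

10900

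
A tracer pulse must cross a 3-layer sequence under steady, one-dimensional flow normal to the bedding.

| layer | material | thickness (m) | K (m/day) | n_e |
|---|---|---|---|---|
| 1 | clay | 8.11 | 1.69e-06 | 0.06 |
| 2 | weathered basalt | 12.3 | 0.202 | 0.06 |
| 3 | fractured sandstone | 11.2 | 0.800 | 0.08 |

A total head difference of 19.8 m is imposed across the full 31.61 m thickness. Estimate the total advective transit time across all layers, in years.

1410

With flow normal to the layers, continuity requires the same specific discharge q through every layer.
Σ(b_i/K_i) = 8.11/1.69e-06 + 12.3/0.202 + 11.2/0.800 = 4.799e+06 d.
q = Δh / Σ(b_i/K_i) = 19.8 / 4.799e+06 = 4.126e-06 m/day.
In each layer the seepage velocity is v_i = q/n_i, so the layer transit time is t_i = b_i·n_i / q:
  layer 1 (clay): t_1 = 8.11 × 0.06 / 4.126e-06 = 1.179e+05 d
  layer 2 (weathered basalt): t_2 = 12.3 × 0.06 / 4.126e-06 = 1.789e+05 d
  layer 3 (fractured sandstone): t_3 = 11.2 × 0.08 / 4.126e-06 = 2.172e+05 d
Total t = Σ t_i = 5.140e+05 days = 1407 years.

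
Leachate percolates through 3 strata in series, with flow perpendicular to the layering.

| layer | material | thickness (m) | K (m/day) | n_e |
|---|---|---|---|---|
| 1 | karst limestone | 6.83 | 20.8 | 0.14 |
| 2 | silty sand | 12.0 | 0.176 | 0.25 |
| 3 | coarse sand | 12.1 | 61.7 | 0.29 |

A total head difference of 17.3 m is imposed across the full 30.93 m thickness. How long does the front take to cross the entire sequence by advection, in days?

With flow normal to the layers, continuity requires the same specific discharge q through every layer.
Σ(b_i/K_i) = 6.83/20.8 + 12.0/0.176 + 12.1/61.7 = 68.71 d.
q = Δh / Σ(b_i/K_i) = 17.3 / 68.71 = 0.2518 m/day.
In each layer the seepage velocity is v_i = q/n_i, so the layer transit time is t_i = b_i·n_i / q:
  layer 1 (karst limestone): t_1 = 6.83 × 0.14 / 0.2518 = 3.798 d
  layer 2 (silty sand): t_2 = 12.0 × 0.25 / 0.2518 = 11.91 d
  layer 3 (coarse sand): t_3 = 12.1 × 0.29 / 0.2518 = 13.94 d
Total t = Σ t_i = 29.65 days.

29.6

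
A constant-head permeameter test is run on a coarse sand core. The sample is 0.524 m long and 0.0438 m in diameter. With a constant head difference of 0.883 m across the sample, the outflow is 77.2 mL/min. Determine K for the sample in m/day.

43.8

Cross-sectional area A = π·(d/2)² = π × (0.0438/2)² = 0.001507 m².
Convert discharge: 77.2 mL/min = 1.287e-06 m³/s.
Darcy's law rearranged: K = Q·L / (A·Δh) = 1.287e-06 × 0.524 / (0.001507 × 0.883) = 0.0005068 m/s = 43.78 m/day.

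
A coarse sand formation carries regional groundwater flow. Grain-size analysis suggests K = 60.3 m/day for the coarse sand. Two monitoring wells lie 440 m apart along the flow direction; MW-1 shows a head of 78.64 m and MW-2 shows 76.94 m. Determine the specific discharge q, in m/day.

0.233

Hydraulic gradient i = (78.64 − 76.94) / 440 = 1.7 / 440 = 0.003864.
Specific discharge q = K · i = 60.30 × 0.003864 = 0.2330 m/day.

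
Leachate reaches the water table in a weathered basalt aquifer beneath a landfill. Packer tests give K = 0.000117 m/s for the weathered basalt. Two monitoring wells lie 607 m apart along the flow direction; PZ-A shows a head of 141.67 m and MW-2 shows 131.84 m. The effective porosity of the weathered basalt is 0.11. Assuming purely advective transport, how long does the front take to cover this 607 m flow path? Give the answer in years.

Convert K: 0.000117 m/s × 86400 = 10.11 m/day.
Hydraulic gradient i = (141.67 − 131.84) / 607 = 9.83 / 607 = 0.01619.
Darcy flux q = K · i = 10.11 × 0.01619 = 0.1637 m/day.
Seepage velocity v = q / n_e = 0.1637 / 0.11 = 1.488 m/day.
Travel time t = L / v = 607 / 1.488 = 407.9 days = 1.117 years.

1.12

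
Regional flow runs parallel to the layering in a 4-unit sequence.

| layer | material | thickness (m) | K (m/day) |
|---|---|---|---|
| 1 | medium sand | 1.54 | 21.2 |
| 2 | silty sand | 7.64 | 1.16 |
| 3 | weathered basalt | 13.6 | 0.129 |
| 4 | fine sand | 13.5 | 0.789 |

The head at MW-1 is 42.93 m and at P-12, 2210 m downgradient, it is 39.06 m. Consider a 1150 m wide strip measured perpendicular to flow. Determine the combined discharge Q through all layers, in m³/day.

Flow is parallel to layering, so each bed carries its own Darcy discharge and the transmissivities add.
Σ(K_i·b_i) = 21.2×1.54 + 1.16×7.64 + 0.129×13.6 + 0.789×13.5 = 53.92 m²/day.
Hydraulic gradient i = (42.93 − 39.06) / 2210 = 3.87 / 2210 = 0.001751.
Q = Σ(K_i·b_i) · W · i = 53.92 × 1150 × 0.001751 = 108.6 m³/day.

109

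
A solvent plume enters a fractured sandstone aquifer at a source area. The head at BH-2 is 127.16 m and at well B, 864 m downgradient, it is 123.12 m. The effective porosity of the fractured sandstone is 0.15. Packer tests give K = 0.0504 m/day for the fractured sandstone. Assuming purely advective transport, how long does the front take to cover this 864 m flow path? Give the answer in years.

Hydraulic gradient i = (127.16 − 123.12) / 864 = 4.04 / 864 = 0.004676.
Darcy flux q = K · i = 0.05040 × 0.004676 = 0.0002357 m/day.
Seepage velocity v = q / n_e = 0.0002357 / 0.15 = 0.001571 m/day.
Travel time t = L / v = 864 / 0.001571 = 5.499e+05 days = 1506 years.

1510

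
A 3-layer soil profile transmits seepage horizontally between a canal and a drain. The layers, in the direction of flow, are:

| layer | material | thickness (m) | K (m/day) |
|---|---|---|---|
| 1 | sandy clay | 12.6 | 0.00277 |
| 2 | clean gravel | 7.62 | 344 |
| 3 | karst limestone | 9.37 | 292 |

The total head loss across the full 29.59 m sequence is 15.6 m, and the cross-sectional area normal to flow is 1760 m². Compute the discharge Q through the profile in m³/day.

Flow is perpendicular to layering, so the layers act in series and the equivalent K is the thickness-weighted harmonic mean.
Total thickness L = 12.6 + 7.62 + 9.37 = 29.59 m.
Σ(b_i/K_i) = 12.6/0.00277 + 7.62/344 + 9.37/292 = 4549 d.
K_eq = L / Σ(b_i/K_i) = 29.59 / 4549 = 0.006505 m/day.
Q = K_eq · A · (Δh/L) = 0.006505 × 1760 × (15.6/29.59) = 6.036 m³/day.

6.04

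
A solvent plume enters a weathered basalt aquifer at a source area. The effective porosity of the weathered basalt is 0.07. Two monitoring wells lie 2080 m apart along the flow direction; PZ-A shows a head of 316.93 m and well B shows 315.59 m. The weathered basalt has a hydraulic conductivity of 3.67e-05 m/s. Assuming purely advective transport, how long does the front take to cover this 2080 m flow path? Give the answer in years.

195

Convert K: 3.67e-05 m/s × 86400 = 3.171 m/day.
Hydraulic gradient i = (316.93 − 315.59) / 2080 = 1.34 / 2080 = 0.0006442.
Darcy flux q = K · i = 3.171 × 0.0006442 = 0.002043 m/day.
Seepage velocity v = q / n_e = 0.002043 / 0.07 = 0.02918 m/day.
Travel time t = L / v = 2080 / 0.02918 = 71275 days = 195.1 years.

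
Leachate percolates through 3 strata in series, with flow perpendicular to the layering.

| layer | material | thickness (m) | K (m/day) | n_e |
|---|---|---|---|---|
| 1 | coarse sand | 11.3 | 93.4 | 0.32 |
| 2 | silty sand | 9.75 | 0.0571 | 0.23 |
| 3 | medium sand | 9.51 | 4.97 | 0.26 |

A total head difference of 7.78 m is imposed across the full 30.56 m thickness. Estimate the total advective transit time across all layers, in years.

0.507

With flow normal to the layers, continuity requires the same specific discharge q through every layer.
Σ(b_i/K_i) = 11.3/93.4 + 9.75/0.0571 + 9.51/4.97 = 172.8 d.
q = Δh / Σ(b_i/K_i) = 7.78 / 172.8 = 0.04503 m/day.
In each layer the seepage velocity is v_i = q/n_i, so the layer transit time is t_i = b_i·n_i / q:
  layer 1 (coarse sand): t_1 = 11.3 × 0.32 / 0.04503 = 80.31 d
  layer 2 (silty sand): t_2 = 9.75 × 0.23 / 0.04503 = 49.80 d
  layer 3 (medium sand): t_3 = 9.51 × 0.26 / 0.04503 = 54.91 d
Total t = Σ t_i = 185.0 days = 0.5066 years.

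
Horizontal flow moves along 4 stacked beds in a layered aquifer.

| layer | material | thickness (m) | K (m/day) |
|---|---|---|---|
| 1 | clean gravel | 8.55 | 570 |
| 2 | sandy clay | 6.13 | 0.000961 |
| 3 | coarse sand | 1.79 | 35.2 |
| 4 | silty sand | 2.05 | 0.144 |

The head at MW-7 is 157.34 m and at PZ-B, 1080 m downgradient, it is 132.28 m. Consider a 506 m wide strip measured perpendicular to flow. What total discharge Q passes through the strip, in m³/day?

58000

Flow is parallel to layering, so each bed carries its own Darcy discharge and the transmissivities add.
Σ(K_i·b_i) = 570×8.55 + 0.000961×6.13 + 35.2×1.79 + 0.144×2.05 = 4937 m²/day.
Hydraulic gradient i = (157.34 − 132.28) / 1080 = 25.06 / 1080 = 0.02320.
Q = Σ(K_i·b_i) · W · i = 4937 × 506 × 0.02320 = 57963 m³/day.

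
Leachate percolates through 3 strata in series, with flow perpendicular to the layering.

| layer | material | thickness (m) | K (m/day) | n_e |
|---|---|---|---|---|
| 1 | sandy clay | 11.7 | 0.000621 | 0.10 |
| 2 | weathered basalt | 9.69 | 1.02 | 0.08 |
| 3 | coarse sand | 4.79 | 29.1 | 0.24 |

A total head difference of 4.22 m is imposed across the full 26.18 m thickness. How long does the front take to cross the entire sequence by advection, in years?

37.8

With flow normal to the layers, continuity requires the same specific discharge q through every layer.
Σ(b_i/K_i) = 11.7/0.000621 + 9.69/1.02 + 4.79/29.1 = 18850 d.
q = Δh / Σ(b_i/K_i) = 4.22 / 18850 = 0.0002239 m/day.
In each layer the seepage velocity is v_i = q/n_i, so the layer transit time is t_i = b_i·n_i / q:
  layer 1 (sandy clay): t_1 = 11.7 × 0.10 / 0.0002239 = 5226 d
  layer 2 (weathered basalt): t_2 = 9.69 × 0.08 / 0.0002239 = 3463 d
  layer 3 (coarse sand): t_3 = 4.79 × 0.24 / 0.0002239 = 5135 d
Total t = Σ t_i = 13824 days = 37.85 years.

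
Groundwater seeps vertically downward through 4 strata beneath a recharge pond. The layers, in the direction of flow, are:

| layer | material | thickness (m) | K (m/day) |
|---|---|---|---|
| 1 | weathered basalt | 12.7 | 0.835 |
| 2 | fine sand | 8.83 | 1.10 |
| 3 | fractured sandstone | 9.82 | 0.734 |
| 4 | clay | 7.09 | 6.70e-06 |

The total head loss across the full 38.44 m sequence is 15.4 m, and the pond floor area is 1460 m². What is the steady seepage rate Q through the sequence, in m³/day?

Flow is perpendicular to layering, so the layers act in series and the equivalent K is the thickness-weighted harmonic mean.
Total thickness L = 12.7 + 8.83 + 9.82 + 7.09 = 38.44 m.
Σ(b_i/K_i) = 12.7/0.835 + 8.83/1.10 + 9.82/0.734 + 7.09/6.70e-06 = 1.058e+06 d.
K_eq = L / Σ(b_i/K_i) = 38.44 / 1.058e+06 = 3.632e-05 m/day.
Q = K_eq · A · (Δh/L) = 3.632e-05 × 1460 × (15.4/38.44) = 0.02125 m³/day.

0.0212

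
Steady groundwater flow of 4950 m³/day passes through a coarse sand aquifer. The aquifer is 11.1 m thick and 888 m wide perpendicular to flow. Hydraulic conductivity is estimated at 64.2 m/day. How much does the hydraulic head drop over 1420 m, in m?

Cross-sectional area A = 888 × 11.1 = 9857 m².
From Q = K·A·i, i = Q / (K·A) = 4950 / (64.20 × 9857) = 0.007822.
Head loss Δh = i · L = 0.007822 × 1420 = 11.11 m.

11.1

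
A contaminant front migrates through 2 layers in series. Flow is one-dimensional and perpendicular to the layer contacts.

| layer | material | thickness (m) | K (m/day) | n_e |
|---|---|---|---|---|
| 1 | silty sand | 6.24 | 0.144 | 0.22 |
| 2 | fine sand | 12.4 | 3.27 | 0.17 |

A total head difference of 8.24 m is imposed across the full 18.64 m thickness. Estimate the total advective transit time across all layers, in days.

19.9

With flow normal to the layers, continuity requires the same specific discharge q through every layer.
Σ(b_i/K_i) = 6.24/0.144 + 12.4/3.27 = 47.13 d.
q = Δh / Σ(b_i/K_i) = 8.24 / 47.13 = 0.1749 m/day.
In each layer the seepage velocity is v_i = q/n_i, so the layer transit time is t_i = b_i·n_i / q:
  layer 1 (silty sand): t_1 = 6.24 × 0.22 / 0.1749 = 7.851 d
  layer 2 (fine sand): t_2 = 12.4 × 0.17 / 0.1749 = 12.06 d
Total t = Σ t_i = 19.91 days.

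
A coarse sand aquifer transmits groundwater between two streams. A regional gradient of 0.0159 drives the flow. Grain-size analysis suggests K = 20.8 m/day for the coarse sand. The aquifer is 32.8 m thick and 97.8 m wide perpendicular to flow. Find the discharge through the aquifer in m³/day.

1060

Cross-sectional area A = 97.8 × 32.8 = 3208 m².
Hydraulic gradient i = 0.0159.
Darcy's law: Q = K · A · i = 20.80 × 3208 × 0.01590 = 1061 m³/day.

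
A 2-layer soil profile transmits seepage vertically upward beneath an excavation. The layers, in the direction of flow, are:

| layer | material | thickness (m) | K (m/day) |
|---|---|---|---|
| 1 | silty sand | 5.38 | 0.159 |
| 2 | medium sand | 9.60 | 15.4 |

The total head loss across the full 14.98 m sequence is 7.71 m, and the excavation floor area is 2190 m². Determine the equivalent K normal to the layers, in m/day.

0.435

Flow is perpendicular to layering, so the layers act in series and the equivalent K is the thickness-weighted harmonic mean.
Total thickness L = 5.38 + 9.60 = 14.98 m.
Σ(b_i/K_i) = 5.38/0.159 + 9.60/15.4 = 34.46 d.
K_eq = L / Σ(b_i/K_i) = 14.98 / 34.46 = 0.4347 m/day.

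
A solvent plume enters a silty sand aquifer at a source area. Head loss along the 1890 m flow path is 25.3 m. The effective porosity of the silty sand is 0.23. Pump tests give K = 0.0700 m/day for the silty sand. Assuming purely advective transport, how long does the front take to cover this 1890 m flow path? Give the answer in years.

Hydraulic gradient i = Δh / L = 25.3 / 1890 = 0.01339.
Darcy flux q = K · i = 0.07000 × 0.01339 = 0.0009370 m/day.
Seepage velocity v = q / n_e = 0.0009370 / 0.23 = 0.004074 m/day.
Travel time t = L / v = 1890 / 0.004074 = 4.639e+05 days = 1270 years.

1270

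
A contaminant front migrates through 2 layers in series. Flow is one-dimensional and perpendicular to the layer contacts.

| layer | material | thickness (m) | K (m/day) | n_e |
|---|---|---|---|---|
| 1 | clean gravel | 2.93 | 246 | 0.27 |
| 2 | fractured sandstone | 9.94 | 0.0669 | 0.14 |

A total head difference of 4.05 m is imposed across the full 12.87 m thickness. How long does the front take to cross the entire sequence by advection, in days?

80.1

With flow normal to the layers, continuity requires the same specific discharge q through every layer.
Σ(b_i/K_i) = 2.93/246 + 9.94/0.0669 = 148.6 d.
q = Δh / Σ(b_i/K_i) = 4.05 / 148.6 = 0.02726 m/day.
In each layer the seepage velocity is v_i = q/n_i, so the layer transit time is t_i = b_i·n_i / q:
  layer 1 (clean gravel): t_1 = 2.93 × 0.27 / 0.02726 = 29.02 d
  layer 2 (fractured sandstone): t_2 = 9.94 × 0.14 / 0.02726 = 51.06 d
Total t = Σ t_i = 80.08 days.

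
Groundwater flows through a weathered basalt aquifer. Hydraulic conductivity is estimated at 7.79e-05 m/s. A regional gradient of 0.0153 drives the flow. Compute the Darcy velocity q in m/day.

0.103

Convert K: 7.79e-05 m/s × 86400 = 6.731 m/day.
Hydraulic gradient i = 0.0153.
Specific discharge q = K · i = 6.731 × 0.01530 = 0.1030 m/day.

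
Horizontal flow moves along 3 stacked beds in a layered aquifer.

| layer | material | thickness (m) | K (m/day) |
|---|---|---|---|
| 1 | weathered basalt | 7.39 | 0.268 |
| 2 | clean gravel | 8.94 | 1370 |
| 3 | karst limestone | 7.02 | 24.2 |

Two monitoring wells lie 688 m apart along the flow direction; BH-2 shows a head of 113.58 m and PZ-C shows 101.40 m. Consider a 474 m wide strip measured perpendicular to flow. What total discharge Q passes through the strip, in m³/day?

104000

Flow is parallel to layering, so each bed carries its own Darcy discharge and the transmissivities add.
Σ(K_i·b_i) = 0.268×7.39 + 1370×8.94 + 24.2×7.02 = 12420 m²/day.
Hydraulic gradient i = (113.58 − 101.40) / 688 = 12.18 / 688 = 0.01770.
Q = Σ(K_i·b_i) · W · i = 12420 × 474 × 0.01770 = 1.042e+05 m³/day.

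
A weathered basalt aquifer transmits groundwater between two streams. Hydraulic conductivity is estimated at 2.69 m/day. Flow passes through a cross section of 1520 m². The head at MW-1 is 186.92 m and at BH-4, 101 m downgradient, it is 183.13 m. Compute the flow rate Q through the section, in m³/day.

Hydraulic gradient i = (186.92 − 183.13) / 101 = 3.79 / 101 = 0.03752.
Darcy's law: Q = K · A · i = 2.690 × 1520 × 0.03752 = 153.4 m³/day.

153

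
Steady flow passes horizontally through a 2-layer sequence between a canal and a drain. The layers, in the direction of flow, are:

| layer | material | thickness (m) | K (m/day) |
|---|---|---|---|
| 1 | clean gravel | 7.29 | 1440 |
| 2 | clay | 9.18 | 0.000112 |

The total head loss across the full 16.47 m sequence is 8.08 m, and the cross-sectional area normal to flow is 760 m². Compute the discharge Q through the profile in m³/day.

0.0749

Flow is perpendicular to layering, so the layers act in series and the equivalent K is the thickness-weighted harmonic mean.
Total thickness L = 7.29 + 9.18 = 16.47 m.
Σ(b_i/K_i) = 7.29/1440 + 9.18/0.000112 = 81964 d.
K_eq = L / Σ(b_i/K_i) = 16.47 / 81964 = 0.0002009 m/day.
Q = K_eq · A · (Δh/L) = 0.0002009 × 760 × (8.08/16.47) = 0.07492 m³/day.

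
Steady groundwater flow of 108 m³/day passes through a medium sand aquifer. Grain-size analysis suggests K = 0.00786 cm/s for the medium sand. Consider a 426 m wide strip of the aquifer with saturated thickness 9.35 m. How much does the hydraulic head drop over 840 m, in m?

Convert K: 0.00786 cm/s × 864 = 6.791 m/day.
Cross-sectional area A = 426 × 9.35 = 3983 m².
From Q = K·A·i, i = Q / (K·A) = 108 / (6.791 × 3983) = 0.003993.
Head loss Δh = i · L = 0.003993 × 840 = 3.354 m.

3.35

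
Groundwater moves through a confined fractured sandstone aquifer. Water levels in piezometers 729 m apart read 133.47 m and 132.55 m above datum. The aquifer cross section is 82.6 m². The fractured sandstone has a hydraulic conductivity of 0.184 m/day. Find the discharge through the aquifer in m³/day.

Hydraulic gradient i = (133.47 − 132.55) / 729 = 0.92 / 729 = 0.001262.
Darcy's law: Q = K · A · i = 0.1840 × 82.60 × 0.001262 = 0.01918 m³/day.

0.0192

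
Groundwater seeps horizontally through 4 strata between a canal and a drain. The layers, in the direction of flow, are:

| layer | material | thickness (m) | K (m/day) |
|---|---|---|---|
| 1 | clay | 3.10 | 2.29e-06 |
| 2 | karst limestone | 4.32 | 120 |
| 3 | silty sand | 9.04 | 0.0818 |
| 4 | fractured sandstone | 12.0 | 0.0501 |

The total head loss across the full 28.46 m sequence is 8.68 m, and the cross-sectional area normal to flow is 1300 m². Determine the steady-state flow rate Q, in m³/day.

0.00833

Flow is perpendicular to layering, so the layers act in series and the equivalent K is the thickness-weighted harmonic mean.
Total thickness L = 3.10 + 4.32 + 9.04 + 12.0 = 28.46 m.
Σ(b_i/K_i) = 3.10/2.29e-06 + 4.32/120 + 9.04/0.0818 + 12.0/0.0501 = 1.354e+06 d.
K_eq = L / Σ(b_i/K_i) = 28.46 / 1.354e+06 = 2.102e-05 m/day.
Q = K_eq · A · (Δh/L) = 2.102e-05 × 1300 × (8.68/28.46) = 0.008333 m³/day.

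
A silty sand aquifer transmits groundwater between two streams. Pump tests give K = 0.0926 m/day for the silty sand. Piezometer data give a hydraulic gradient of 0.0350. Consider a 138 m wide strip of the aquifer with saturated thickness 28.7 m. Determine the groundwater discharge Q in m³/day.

Cross-sectional area A = 138 × 28.7 = 3961 m².
Hydraulic gradient i = 0.0350.
Darcy's law: Q = K · A · i = 0.09260 × 3961 × 0.03500 = 12.84 m³/day.

12.8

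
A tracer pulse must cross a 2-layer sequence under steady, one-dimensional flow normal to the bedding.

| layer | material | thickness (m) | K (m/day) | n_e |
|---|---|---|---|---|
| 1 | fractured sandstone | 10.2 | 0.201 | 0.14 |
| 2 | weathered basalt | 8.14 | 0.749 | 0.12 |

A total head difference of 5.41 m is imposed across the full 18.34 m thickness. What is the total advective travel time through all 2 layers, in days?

27.4

With flow normal to the layers, continuity requires the same specific discharge q through every layer.
Σ(b_i/K_i) = 10.2/0.201 + 8.14/0.749 = 61.61 d.
q = Δh / Σ(b_i/K_i) = 5.41 / 61.61 = 0.08780 m/day.
In each layer the seepage velocity is v_i = q/n_i, so the layer transit time is t_i = b_i·n_i / q:
  layer 1 (fractured sandstone): t_1 = 10.2 × 0.14 / 0.08780 = 16.26 d
  layer 2 (weathered basalt): t_2 = 8.14 × 0.12 / 0.08780 = 11.12 d
Total t = Σ t_i = 27.39 days.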